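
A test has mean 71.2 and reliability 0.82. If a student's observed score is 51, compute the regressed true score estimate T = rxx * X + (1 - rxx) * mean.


T_est = rxx * X + (1 - rxx) * mean
T_est = 0.82 * 51 + 0.18 * 71.2
T_est = 41.82 + 12.816
T_est = 54.636

54.636


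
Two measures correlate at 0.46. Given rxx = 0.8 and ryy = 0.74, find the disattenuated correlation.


r_corrected = rxy / sqrt(rxx * ryy)
= 0.46 / sqrt(0.8 * 0.74)
= 0.46 / sqrt(0.592)
= 0.46 / 0.769415
r_corrected = 0.5979

0.5979


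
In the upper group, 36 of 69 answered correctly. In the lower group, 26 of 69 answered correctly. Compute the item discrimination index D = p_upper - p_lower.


p_upper = 36/69 = 0.5217
p_lower = 26/69 = 0.3768
D = 0.5217 - 0.3768 = 0.1449

0.1449


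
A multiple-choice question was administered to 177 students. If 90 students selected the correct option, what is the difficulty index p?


Item difficulty p = number correct / total examinees
p = 90 / 177
p = 0.5085

0.5085


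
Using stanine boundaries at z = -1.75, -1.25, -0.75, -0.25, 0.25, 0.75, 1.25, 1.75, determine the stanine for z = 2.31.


Stanine boundaries: [-1.75, -1.25, -0.75, -0.25, 0.25, 0.75, 1.25, 1.75]
z = 2.31
Check each boundary:
  z >= -1.75 -> could be stanine 2
  z >= -1.25 -> could be stanine 3
  z >= -0.75 -> could be stanine 4
  z >= -0.25 -> could be stanine 5
  z >= 0.25 -> could be stanine 6
  z >= 0.75 -> could be stanine 7
  z >= 1.25 -> could be stanine 8
  z >= 1.75 -> could be stanine 9
Highest qualifying boundary gives stanine = 9

9


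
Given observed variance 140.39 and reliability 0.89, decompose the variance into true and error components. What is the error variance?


var_true = rxx * var_obs = 0.89 * 140.39 = 124.9471
var_error = var_obs - var_true
var_error = 140.39 - 124.9471
var_error = 15.4429

15.4429


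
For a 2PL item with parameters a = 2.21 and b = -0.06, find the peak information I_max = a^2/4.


For 2PL, max info at theta = b = -0.06
I_max = a^2 / 4 = 2.21^2 / 4
= 4.8841 / 4
I_max = 1.221

1.221


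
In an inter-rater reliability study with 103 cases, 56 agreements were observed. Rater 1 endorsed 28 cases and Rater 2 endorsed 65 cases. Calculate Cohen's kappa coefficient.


P_o = 56/103 = 0.543689
P_e = (28*65 + 75*38) / 10609 = 0.440192
kappa = (P_o - P_e) / (1 - P_e)
kappa = (0.543689 - 0.440192) / (1 - 0.440192)
kappa = 0.1849

0.1849


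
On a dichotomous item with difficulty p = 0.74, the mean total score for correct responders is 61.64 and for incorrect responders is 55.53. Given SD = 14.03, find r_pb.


q = 1 - p = 0.26
rpb = ((M1 - M0) / SD) * sqrt(p * q)
rpb = ((61.64 - 55.53) / 14.03) * sqrt(0.74 * 0.26)
rpb = 0.191

0.191


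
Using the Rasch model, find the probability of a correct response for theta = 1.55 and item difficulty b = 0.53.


theta - b = 1.55 - 0.53 = 1.02
exp(-(theta - b)) = exp(-1.02) = 0.3606
P = 1 / (1 + 0.3606)
P = 0.735

0.735


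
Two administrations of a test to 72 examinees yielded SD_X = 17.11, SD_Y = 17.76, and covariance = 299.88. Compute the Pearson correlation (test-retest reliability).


r = cov(X,Y) / (SD_X * SD_Y)
r = 299.88 / (17.11 * 17.76)
r = 299.88 / 303.8736
r = 0.9869

0.9869


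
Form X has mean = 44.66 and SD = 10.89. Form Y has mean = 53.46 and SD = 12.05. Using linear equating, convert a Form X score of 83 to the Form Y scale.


slope = SD_Y / SD_X = 12.05 / 10.89 ~ 1.1065
intercept = mean_Y - slope * mean_X = 53.46 - (12.05 / 10.89) * 44.66 ~ 4.0428
Y = slope * X + intercept. To avoid rounding drift from the rounded slope/intercept, evaluate the equivalent form Y = mean_Y + SD_Y * (X - mean_X) / SD_X at full precision:
Y = 53.46 + 12.05 * (83 - 44.66) / 10.89
Y = 53.46 + 12.05 * 38.34 / 10.89
Y = 53.46 + 461.997 / 10.89
Y = 53.46 + 42.424
Y = 95.884

95.884


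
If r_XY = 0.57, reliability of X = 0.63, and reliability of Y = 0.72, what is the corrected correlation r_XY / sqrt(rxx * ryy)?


r_corrected = rxy / sqrt(rxx * ryy)
= 0.57 / sqrt(0.63 * 0.72)
= 0.57 / sqrt(0.4536)
= 0.57 / 0.673498
r_corrected = 0.8463

0.8463


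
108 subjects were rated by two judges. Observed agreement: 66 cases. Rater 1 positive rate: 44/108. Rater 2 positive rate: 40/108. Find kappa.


P_o = 66/108 = 0.611111
P_e = (44*40 + 64*68) / 11664 = 0.524005
kappa = (P_o - P_e) / (1 - P_e)
kappa = (0.611111 - 0.524005) / (1 - 0.524005)
kappa = 0.183

0.183


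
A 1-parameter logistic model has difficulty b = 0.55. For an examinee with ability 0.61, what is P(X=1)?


theta - b = 0.61 - 0.55 = 0.06
exp(-(theta - b)) = exp(-0.06) = 0.9418
P = 1 / (1 + 0.9418)
P = 0.515

0.515


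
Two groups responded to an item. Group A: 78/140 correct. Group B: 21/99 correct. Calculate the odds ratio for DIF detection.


Odds_A = 78/62 = 1.2581
Odds_B = 21/78 = 0.2692
OR = Odds_A / Odds_B = 1.2581 / 0.2692
Exactly, OR = (78 * 78) / (62 * 21) = 6084 / 1302
OR = 4.6728

4.6728


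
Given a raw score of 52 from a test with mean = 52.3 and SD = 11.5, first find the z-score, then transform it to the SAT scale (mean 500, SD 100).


z = (X - mean) / SD = (52 - 52.3) / 11.5
z = -0.3 / 11.5
z = -0.0261
SAT-scale = SAT = 500 + 100z
Carry z at full precision (z = -0.3 / 11.5) into the conversion:
SAT-scale = 500 + 100 * (-0.3 / 11.5) = 500 + -30 / 11.5
SAT-scale = 500 + -2.6087
SAT-scale = 497.3913

497.3913


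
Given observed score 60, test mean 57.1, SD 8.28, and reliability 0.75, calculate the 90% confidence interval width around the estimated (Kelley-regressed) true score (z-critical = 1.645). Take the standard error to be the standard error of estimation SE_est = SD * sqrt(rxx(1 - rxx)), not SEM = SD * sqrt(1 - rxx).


True score estimate = 0.75*60 + 0.25*57.1 = 59.275
SE_est = SD * sqrt(rxx * (1 - rxx)) = 8.28 * sqrt(0.75 * 0.25) = 8.28 * sqrt(0.1875) = 3.585345
CI = T_est +/- z * SE_est, so width = 2 * z * SE_est = 2 * 1.645 * 3.585345
Width = 11.7958

11.7958


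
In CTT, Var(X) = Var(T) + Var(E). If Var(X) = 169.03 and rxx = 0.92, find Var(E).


var_true = rxx * var_obs = 0.92 * 169.03 = 155.5076
var_error = var_obs - var_true
var_error = 169.03 - 155.5076
var_error = 13.5224

13.5224


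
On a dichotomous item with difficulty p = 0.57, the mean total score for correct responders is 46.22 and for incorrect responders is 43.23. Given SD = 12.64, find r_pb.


q = 1 - p = 0.43
rpb = ((M1 - M0) / SD) * sqrt(p * q)
rpb = ((46.22 - 43.23) / 12.64) * sqrt(0.57 * 0.43)
rpb = 0.1171

0.1171


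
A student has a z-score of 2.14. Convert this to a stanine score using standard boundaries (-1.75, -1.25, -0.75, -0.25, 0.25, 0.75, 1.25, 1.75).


Stanine boundaries: [-1.75, -1.25, -0.75, -0.25, 0.25, 0.75, 1.25, 1.75]
z = 2.14
Check each boundary:
  z >= -1.75 -> could be stanine 2
  z >= -1.25 -> could be stanine 3
  z >= -0.75 -> could be stanine 4
  z >= -0.25 -> could be stanine 5
  z >= 0.25 -> could be stanine 6
  z >= 0.75 -> could be stanine 7
  z >= 1.25 -> could be stanine 8
  z >= 1.75 -> could be stanine 9
Highest qualifying boundary gives stanine = 9

9


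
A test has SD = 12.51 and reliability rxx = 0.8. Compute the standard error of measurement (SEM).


SEM = SD * sqrt(1 - rxx)
SEM = 12.51 * sqrt(1 - 0.8)
SEM = 12.51 * sqrt(0.2) = 12.51 * 0.447214
SEM = 5.5946

5.5946


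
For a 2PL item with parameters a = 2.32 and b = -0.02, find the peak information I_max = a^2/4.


For 2PL, max info at theta = b = -0.02
I_max = a^2 / 4 = 2.32^2 / 4
= 5.3824 / 4
I_max = 1.3456

1.3456


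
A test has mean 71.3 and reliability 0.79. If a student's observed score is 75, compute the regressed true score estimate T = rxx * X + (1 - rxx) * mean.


T_est = rxx * X + (1 - rxx) * mean
T_est = 0.79 * 75 + 0.21 * 71.3
T_est = 59.25 + 14.973
T_est = 74.223

74.223


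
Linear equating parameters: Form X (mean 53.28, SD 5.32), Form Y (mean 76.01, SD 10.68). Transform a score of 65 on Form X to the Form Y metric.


slope = SD_Y / SD_X = 10.68 / 5.32 ~ 2.0075
intercept = mean_Y - slope * mean_X = 76.01 - (10.68 / 5.32) * 53.28 ~ -30.9506
Y = slope * X + intercept. To avoid rounding drift from the rounded slope/intercept, evaluate the equivalent form Y = mean_Y + SD_Y * (X - mean_X) / SD_X at full precision:
Y = 76.01 + 10.68 * (65 - 53.28) / 5.32
Y = 76.01 + 10.68 * 11.72 / 5.32
Y = 76.01 + 125.1696 / 5.32
Y = 76.01 + 23.5281
Y = 99.5381

99.5381


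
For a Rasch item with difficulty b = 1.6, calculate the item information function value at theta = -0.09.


P = 1/(1+exp(-(-0.09-1.6))) = 0.1558
I = P*(1-P) = 0.1558 * 0.8442
I = 0.1315

0.1315


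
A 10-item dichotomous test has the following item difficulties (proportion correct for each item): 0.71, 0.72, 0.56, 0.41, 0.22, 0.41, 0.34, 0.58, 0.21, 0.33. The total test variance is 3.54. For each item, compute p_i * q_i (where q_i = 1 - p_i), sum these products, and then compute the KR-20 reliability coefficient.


For each item, compute p_i * q_i:
  Item 1: 0.71 * 0.29 = 0.2059
  Item 2: 0.72 * 0.28 = 0.2016
  Item 3: 0.56 * 0.44 = 0.2464
  Item 4: 0.41 * 0.59 = 0.2419
  Item 5: 0.22 * 0.78 = 0.1716
  Item 6: 0.41 * 0.59 = 0.2419
  Item 7: 0.34 * 0.66 = 0.2244
  Item 8: 0.58 * 0.42 = 0.2436
  Item 9: 0.21 * 0.79 = 0.1659
  Item 10: 0.33 * 0.67 = 0.2211
Sum(p_i * q_i) = 0.2059 + 0.2016 + 0.2464 + 0.2419 + 0.1716 + 0.2419 + 0.2244 + 0.2436 + 0.1659 + 0.2211 = 2.1643
KR-20 = (k/(k-1)) * (1 - Sum(p_i*q_i) / Var_total)
= (10/9) * (1 - 2.1643/3.54)
= 1.1111 * 0.3886
KR-20 = 0.4318

0.4318


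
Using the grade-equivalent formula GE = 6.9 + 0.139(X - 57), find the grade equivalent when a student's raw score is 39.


raw - median = 39 - 57 = -18
slope * diff = 0.139 * -18 = -2.502
GE = 6.9 + -2.502
GE = 4.398

4.398


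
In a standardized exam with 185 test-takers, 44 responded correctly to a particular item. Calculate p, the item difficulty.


Item difficulty p = number correct / total examinees
p = 44 / 185
p = 0.2378

0.2378


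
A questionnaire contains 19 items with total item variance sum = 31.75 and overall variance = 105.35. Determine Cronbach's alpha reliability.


alpha = (k/(k-1)) * (1 - sum(si^2)/s_total^2)
= (19/18) * (1 - 31.75/105.35)
alpha = 0.7374

0.7374


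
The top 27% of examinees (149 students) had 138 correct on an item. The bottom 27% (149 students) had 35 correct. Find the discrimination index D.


p_upper = 138/149 = 0.9262
p_lower = 35/149 = 0.2349
D = 0.9262 - 0.2349 = 0.6913

0.6913


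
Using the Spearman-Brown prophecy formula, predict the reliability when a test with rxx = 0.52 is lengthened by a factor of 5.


r_new = (n * rxx) / (1 + (n-1) * rxx)
r_new = (5 * 0.52) / (1 + 4 * 0.52)
r_new = 2.6 / 3.08
r_new = 0.8442

0.8442


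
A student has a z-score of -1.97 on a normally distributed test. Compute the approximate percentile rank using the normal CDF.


CDF(z) = 0.5 * (1 + erf(z/sqrt(2)))
erf(-1.393) = -0.9512
CDF = 0.0244
Percentile rank = 0.0244 * 100 = 2.44

2.44


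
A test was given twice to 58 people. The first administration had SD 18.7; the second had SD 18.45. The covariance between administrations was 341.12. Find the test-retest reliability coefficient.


r = cov(X,Y) / (SD_X * SD_Y)
r = 341.12 / (18.7 * 18.45)
r = 341.12 / 345.015
r = 0.9887

0.9887


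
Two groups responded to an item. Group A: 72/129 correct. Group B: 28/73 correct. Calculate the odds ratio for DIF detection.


Odds_A = 72/57 = 1.2632
Odds_B = 28/45 = 0.6222
OR = Odds_A / Odds_B = 1.2632 / 0.6222
Exactly, OR = (72 * 45) / (57 * 28) = 3240 / 1596
OR = 2.0301

2.0301


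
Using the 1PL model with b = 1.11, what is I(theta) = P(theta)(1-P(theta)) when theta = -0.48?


P = 1/(1+exp(-(-0.48-1.11))) = 0.1694
I = P*(1-P) = 0.1694 * 0.8306
I = 0.1407

0.1407


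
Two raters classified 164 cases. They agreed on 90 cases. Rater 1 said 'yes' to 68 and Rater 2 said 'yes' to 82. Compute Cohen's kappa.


P_o = 90/164 = 0.54878
P_e = (68*82 + 96*82) / 26896 = 0.5
kappa = (P_o - P_e) / (1 - P_e)
kappa = (0.54878 - 0.5) / (1 - 0.5)
kappa = 0.0976

0.0976


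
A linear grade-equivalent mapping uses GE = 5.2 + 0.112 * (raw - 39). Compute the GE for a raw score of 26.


raw - median = 26 - 39 = -13
slope * diff = 0.112 * -13 = -1.456
GE = 5.2 + -1.456
GE = 3.744

3.744


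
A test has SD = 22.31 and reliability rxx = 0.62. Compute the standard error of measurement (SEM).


SEM = SD * sqrt(1 - rxx)
SEM = 22.31 * sqrt(1 - 0.62)
SEM = 22.31 * sqrt(0.38) = 22.31 * 0.616441
SEM = 13.7528

13.7528


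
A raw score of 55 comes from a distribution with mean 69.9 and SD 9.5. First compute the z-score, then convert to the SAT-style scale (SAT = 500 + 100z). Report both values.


z = (X - mean) / SD = (55 - 69.9) / 9.5
z = -14.9 / 9.5
z = -1.5684
SAT-scale = SAT = 500 + 100z
Carry z at full precision (z = -14.9 / 9.5) into the conversion:
SAT-scale = 500 + 100 * (-14.9 / 9.5) = 500 + -1490 / 9.5
SAT-scale = 500 + -156.8421
SAT-scale = 343.1579

343.1579


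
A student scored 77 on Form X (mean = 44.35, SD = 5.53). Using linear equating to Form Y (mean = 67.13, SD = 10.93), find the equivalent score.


slope = SD_Y / SD_X = 10.93 / 5.53 ~ 1.9765
intercept = mean_Y - slope * mean_X = 67.13 - (10.93 / 5.53) * 44.35 ~ -20.5274
Y = slope * X + intercept. To avoid rounding drift from the rounded slope/intercept, evaluate the equivalent form Y = mean_Y + SD_Y * (X - mean_X) / SD_X at full precision:
Y = 67.13 + 10.93 * (77 - 44.35) / 5.53
Y = 67.13 + 10.93 * 32.65 / 5.53
Y = 67.13 + 356.8645 / 5.53
Y = 67.13 + 64.5325
Y = 131.6625

131.6625


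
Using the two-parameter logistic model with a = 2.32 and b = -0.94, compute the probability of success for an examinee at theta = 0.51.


a*(theta - b) = 2.32 * (0.51 - -0.94) = 3.364
exp(-3.364) = 0.0346
P = 1 / (1 + 0.0346)
P = 0.9666

0.9666


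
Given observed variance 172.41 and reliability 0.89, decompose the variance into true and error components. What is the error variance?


var_true = rxx * var_obs = 0.89 * 172.41 = 153.4449
var_error = var_obs - var_true
var_error = 172.41 - 153.4449
var_error = 18.9651

18.9651


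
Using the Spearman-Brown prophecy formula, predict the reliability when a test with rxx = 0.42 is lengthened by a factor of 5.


r_new = (n * rxx) / (1 + (n-1) * rxx)
r_new = (5 * 0.42) / (1 + 4 * 0.42)
r_new = 2.1 / 2.68
r_new = 0.7836

0.7836


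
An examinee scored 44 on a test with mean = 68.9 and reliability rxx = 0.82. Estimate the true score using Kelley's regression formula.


T_est = rxx * X + (1 - rxx) * mean
T_est = 0.82 * 44 + 0.18 * 68.9
T_est = 36.08 + 12.402
T_est = 48.482

48.482


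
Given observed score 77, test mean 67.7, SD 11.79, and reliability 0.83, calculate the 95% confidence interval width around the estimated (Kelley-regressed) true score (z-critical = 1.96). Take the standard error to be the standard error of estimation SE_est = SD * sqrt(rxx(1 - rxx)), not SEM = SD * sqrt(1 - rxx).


True score estimate = 0.83*77 + 0.17*67.7 = 75.419
SE_est = SD * sqrt(rxx * (1 - rxx)) = 11.79 * sqrt(0.83 * 0.17) = 11.79 * sqrt(0.1411) = 4.428711
CI = T_est +/- z * SE_est, so width = 2 * z * SE_est = 2 * 1.96 * 4.428711
Width = 17.3605

17.3605


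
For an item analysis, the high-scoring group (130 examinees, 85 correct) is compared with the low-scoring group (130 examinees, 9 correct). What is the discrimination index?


p_upper = 85/130 = 0.6538
p_lower = 9/130 = 0.0692
D = 0.6538 - 0.0692 = 0.5846

0.5846


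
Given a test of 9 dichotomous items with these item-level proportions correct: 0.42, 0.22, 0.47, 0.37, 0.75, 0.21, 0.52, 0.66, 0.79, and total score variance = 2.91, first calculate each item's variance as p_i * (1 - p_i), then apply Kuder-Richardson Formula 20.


For each item, compute p_i * q_i:
  Item 1: 0.42 * 0.58 = 0.2436
  Item 2: 0.22 * 0.78 = 0.1716
  Item 3: 0.47 * 0.53 = 0.2491
  Item 4: 0.37 * 0.63 = 0.2331
  Item 5: 0.75 * 0.25 = 0.1875
  Item 6: 0.21 * 0.79 = 0.1659
  Item 7: 0.52 * 0.48 = 0.2496
  Item 8: 0.66 * 0.34 = 0.2244
  Item 9: 0.79 * 0.21 = 0.1659
Sum(p_i * q_i) = 0.2436 + 0.1716 + 0.2491 + 0.2331 + 0.1875 + 0.1659 + 0.2496 + 0.2244 + 0.1659 = 1.8907
KR-20 = (k/(k-1)) * (1 - Sum(p_i*q_i) / Var_total)
= (9/8) * (1 - 1.8907/2.91)
= 1.125 * 0.3503
KR-20 = 0.3941

0.3941


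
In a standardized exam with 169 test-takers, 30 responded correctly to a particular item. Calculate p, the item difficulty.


Item difficulty p = number correct / total examinees
p = 30 / 169
p = 0.1775

0.1775


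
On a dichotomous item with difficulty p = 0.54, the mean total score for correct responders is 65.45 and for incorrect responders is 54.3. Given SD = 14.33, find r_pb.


q = 1 - p = 0.46
rpb = ((M1 - M0) / SD) * sqrt(p * q)
rpb = ((65.45 - 54.3) / 14.33) * sqrt(0.54 * 0.46)
rpb = 0.3878

0.3878


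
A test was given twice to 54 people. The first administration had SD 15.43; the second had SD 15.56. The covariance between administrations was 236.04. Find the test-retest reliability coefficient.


r = cov(X,Y) / (SD_X * SD_Y)
r = 236.04 / (15.43 * 15.56)
r = 236.04 / 240.0908
r = 0.9831

0.9831


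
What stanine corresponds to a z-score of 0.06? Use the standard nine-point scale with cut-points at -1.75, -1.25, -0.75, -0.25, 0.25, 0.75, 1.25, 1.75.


Stanine boundaries: [-1.75, -1.25, -0.75, -0.25, 0.25, 0.75, 1.25, 1.75]
z = 0.06
Check each boundary:
  z >= -1.75 -> could be stanine 2
  z >= -1.25 -> could be stanine 3
  z >= -0.75 -> could be stanine 4
  z >= -0.25 -> could be stanine 5
  z < 0.25
  z < 0.75
  z < 1.25
  z < 1.75
Highest qualifying boundary gives stanine = 5

5


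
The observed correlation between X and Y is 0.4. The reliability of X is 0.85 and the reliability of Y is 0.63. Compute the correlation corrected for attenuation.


r_corrected = rxy / sqrt(rxx * ryy)
= 0.4 / sqrt(0.85 * 0.63)
= 0.4 / sqrt(0.5355)
= 0.4 / 0.731779
r_corrected = 0.5466

0.5466


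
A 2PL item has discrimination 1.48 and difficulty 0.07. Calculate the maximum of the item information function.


For 2PL, max info at theta = b = 0.07
I_max = a^2 / 4 = 1.48^2 / 4
= 2.1904 / 4
I_max = 0.5476

0.5476


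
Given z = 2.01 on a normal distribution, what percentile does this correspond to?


CDF(z) = 0.5 * (1 + erf(z/sqrt(2)))
erf(1.4213) = 0.9556
CDF = 0.9778
Percentile rank = 0.9778 * 100 = 97.78

97.78


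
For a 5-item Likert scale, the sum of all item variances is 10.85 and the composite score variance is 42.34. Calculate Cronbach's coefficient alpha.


alpha = (k/(k-1)) * (1 - sum(si^2)/s_total^2)
= (5/4) * (1 - 10.85/42.34)
alpha = 0.9297

0.9297


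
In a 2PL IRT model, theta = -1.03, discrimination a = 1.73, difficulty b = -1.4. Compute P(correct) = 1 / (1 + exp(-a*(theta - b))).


a*(theta - b) = 1.73 * (-1.03 - -1.4) = 0.6401
exp(-0.6401) = 0.5272
P = 1 / (1 + 0.5272)
P = 0.6548

0.6548


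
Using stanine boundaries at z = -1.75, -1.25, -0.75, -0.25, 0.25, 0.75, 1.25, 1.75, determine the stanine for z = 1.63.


Stanine boundaries: [-1.75, -1.25, -0.75, -0.25, 0.25, 0.75, 1.25, 1.75]
z = 1.63
Check each boundary:
  z >= -1.75 -> could be stanine 2
  z >= -1.25 -> could be stanine 3
  z >= -0.75 -> could be stanine 4
  z >= -0.25 -> could be stanine 5
  z >= 0.25 -> could be stanine 6
  z >= 0.75 -> could be stanine 7
  z >= 1.25 -> could be stanine 8
  z < 1.75
Highest qualifying boundary gives stanine = 8

8


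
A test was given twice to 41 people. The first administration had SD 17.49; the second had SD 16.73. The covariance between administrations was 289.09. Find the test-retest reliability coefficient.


r = cov(X,Y) / (SD_X * SD_Y)
r = 289.09 / (17.49 * 16.73)
r = 289.09 / 292.6077
r = 0.988

0.988


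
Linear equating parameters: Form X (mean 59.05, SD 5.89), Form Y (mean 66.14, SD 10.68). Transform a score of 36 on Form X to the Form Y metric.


slope = SD_Y / SD_X = 10.68 / 5.89 ~ 1.8132
intercept = mean_Y - slope * mean_X = 66.14 - (10.68 / 5.89) * 59.05 ~ -40.932
Y = slope * X + intercept. To avoid rounding drift from the rounded slope/intercept, evaluate the equivalent form Y = mean_Y + SD_Y * (X - mean_X) / SD_X at full precision:
Y = 66.14 + 10.68 * (36 - 59.05) / 5.89
Y = 66.14 - 10.68 * 23.05 / 5.89
Y = 66.14 - 246.174 / 5.89
Y = 66.14 - 41.7952
Y = 24.3448

24.3448


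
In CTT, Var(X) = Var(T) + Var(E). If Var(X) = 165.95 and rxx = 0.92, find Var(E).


var_true = rxx * var_obs = 0.92 * 165.95 = 152.674
var_error = var_obs - var_true
var_error = 165.95 - 152.674
var_error = 13.276

13.276


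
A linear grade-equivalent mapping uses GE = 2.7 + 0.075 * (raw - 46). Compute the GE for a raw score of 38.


raw - median = 38 - 46 = -8
slope * diff = 0.075 * -8 = -0.6
GE = 2.7 + -0.6
GE = 2.1

2.1


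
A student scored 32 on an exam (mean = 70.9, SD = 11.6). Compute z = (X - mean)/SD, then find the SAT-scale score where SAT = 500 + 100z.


z = (X - mean) / SD = (32 - 70.9) / 11.6
z = -38.9 / 11.6
z = -3.3534
SAT-scale = SAT = 500 + 100z
Carry z at full precision (z = -38.9 / 11.6) into the conversion:
SAT-scale = 500 + 100 * (-38.9 / 11.6) = 500 + -3890 / 11.6
SAT-scale = 500 + -335.3448
SAT-scale = 164.6552

164.6552


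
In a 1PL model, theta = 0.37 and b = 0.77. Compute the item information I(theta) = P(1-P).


P = 1/(1+exp(-(0.37-0.77))) = 0.4013
I = P*(1-P) = 0.4013 * 0.5987
I = 0.2403

0.2403


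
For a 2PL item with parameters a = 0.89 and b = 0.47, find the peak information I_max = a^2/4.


For 2PL, max info at theta = b = 0.47
I_max = a^2 / 4 = 0.89^2 / 4
= 0.7921 / 4
I_max = 0.198

0.198


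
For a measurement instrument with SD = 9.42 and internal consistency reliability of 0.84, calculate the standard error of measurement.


SEM = SD * sqrt(1 - rxx)
SEM = 9.42 * sqrt(1 - 0.84)
SEM = 9.42 * sqrt(0.16) = 9.42 * 0.4
SEM = 3.768

3.768


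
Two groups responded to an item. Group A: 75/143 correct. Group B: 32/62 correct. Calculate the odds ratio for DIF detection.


Odds_A = 75/68 = 1.1029
Odds_B = 32/30 = 1.0667
OR = Odds_A / Odds_B = 1.1029 / 1.0667
Exactly, OR = (75 * 30) / (68 * 32) = 2250 / 2176
OR = 1.034

1.034


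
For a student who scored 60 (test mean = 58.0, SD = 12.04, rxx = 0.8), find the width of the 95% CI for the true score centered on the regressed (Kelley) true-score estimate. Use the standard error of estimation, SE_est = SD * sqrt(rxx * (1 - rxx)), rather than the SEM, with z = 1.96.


True score estimate = 0.8*60 + 0.2*58.0 = 59.6
SE_est = SD * sqrt(rxx * (1 - rxx)) = 12.04 * sqrt(0.8 * 0.2) = 12.04 * sqrt(0.16) = 4.816
CI = T_est +/- z * SE_est, so width = 2 * z * SE_est = 2 * 1.96 * 4.816
Width = 18.8787

18.8787


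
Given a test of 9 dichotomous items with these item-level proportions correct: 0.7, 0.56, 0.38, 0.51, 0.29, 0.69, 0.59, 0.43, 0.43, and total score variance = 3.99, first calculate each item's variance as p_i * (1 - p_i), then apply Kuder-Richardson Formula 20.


For each item, compute p_i * q_i:
  Item 1: 0.7 * 0.3 = 0.21
  Item 2: 0.56 * 0.44 = 0.2464
  Item 3: 0.38 * 0.62 = 0.2356
  Item 4: 0.51 * 0.49 = 0.2499
  Item 5: 0.29 * 0.71 = 0.2059
  Item 6: 0.69 * 0.31 = 0.2139
  Item 7: 0.59 * 0.41 = 0.2419
  Item 8: 0.43 * 0.57 = 0.2451
  Item 9: 0.43 * 0.57 = 0.2451
Sum(p_i * q_i) = 0.21 + 0.2464 + 0.2356 + 0.2499 + 0.2059 + 0.2139 + 0.2419 + 0.2451 + 0.2451 = 2.0938
KR-20 = (k/(k-1)) * (1 - Sum(p_i*q_i) / Var_total)
= (9/8) * (1 - 2.0938/3.99)
= 1.125 * 0.4752
KR-20 = 0.5346

0.5346


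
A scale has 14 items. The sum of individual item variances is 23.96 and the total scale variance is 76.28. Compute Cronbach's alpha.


alpha = (k/(k-1)) * (1 - sum(si^2)/s_total^2)
= (14/13) * (1 - 23.96/76.28)
alpha = 0.7387

0.7387


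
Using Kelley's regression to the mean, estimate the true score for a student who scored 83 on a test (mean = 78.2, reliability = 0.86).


T_est = rxx * X + (1 - rxx) * mean
T_est = 0.86 * 83 + 0.14 * 78.2
T_est = 71.38 + 10.948
T_est = 82.328

82.328


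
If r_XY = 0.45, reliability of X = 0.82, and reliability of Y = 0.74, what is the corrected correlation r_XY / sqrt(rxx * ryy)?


r_corrected = rxy / sqrt(rxx * ryy)
= 0.45 / sqrt(0.82 * 0.74)
= 0.45 / sqrt(0.6068)
= 0.45 / 0.778974
r_corrected = 0.5777

0.5777


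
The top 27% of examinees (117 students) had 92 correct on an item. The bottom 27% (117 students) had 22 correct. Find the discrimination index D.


p_upper = 92/117 = 0.7863
p_lower = 22/117 = 0.188
D = 0.7863 - 0.188 = 0.5983

0.5983


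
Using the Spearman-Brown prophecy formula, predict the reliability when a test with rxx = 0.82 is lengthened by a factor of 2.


r_new = (n * rxx) / (1 + (n-1) * rxx)
r_new = (2 * 0.82) / (1 + 1 * 0.82)
r_new = 1.64 / 1.82
r_new = 0.9011

0.9011


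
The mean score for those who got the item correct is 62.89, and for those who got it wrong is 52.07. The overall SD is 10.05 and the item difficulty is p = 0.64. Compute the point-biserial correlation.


q = 1 - p = 0.36
rpb = ((M1 - M0) / SD) * sqrt(p * q)
rpb = ((62.89 - 52.07) / 10.05) * sqrt(0.64 * 0.36)
rpb = 0.5168

0.5168


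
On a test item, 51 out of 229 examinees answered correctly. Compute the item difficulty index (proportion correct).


Item difficulty p = number correct / total examinees
p = 51 / 229
p = 0.2227

0.2227


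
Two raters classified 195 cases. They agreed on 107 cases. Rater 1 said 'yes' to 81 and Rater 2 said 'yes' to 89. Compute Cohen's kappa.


P_o = 107/195 = 0.548718
P_e = (81*89 + 114*106) / 38025 = 0.507377
kappa = (P_o - P_e) / (1 - P_e)
kappa = (0.548718 - 0.507377) / (1 - 0.507377)
kappa = 0.0839

0.0839


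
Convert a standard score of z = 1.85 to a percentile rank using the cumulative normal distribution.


CDF(z) = 0.5 * (1 + erf(z/sqrt(2)))
erf(1.3081) = 0.9357
CDF = 0.9678
Percentile rank = 0.9678 * 100 = 96.78

96.78


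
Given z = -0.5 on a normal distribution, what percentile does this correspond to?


CDF(z) = 0.5 * (1 + erf(z/sqrt(2)))
erf(-0.3536) = -0.3829
CDF = 0.3085
Percentile rank = 0.3085 * 100 = 30.85

30.85


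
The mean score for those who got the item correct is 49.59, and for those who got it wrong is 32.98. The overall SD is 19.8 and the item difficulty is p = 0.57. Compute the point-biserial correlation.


q = 1 - p = 0.43
rpb = ((M1 - M0) / SD) * sqrt(p * q)
rpb = ((49.59 - 32.98) / 19.8) * sqrt(0.57 * 0.43)
rpb = 0.4153

0.4153


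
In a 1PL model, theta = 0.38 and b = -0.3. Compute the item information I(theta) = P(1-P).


P = 1/(1+exp(-(0.38--0.3))) = 0.6637
I = P*(1-P) = 0.6637 * 0.3363
I = 0.2232

0.2232


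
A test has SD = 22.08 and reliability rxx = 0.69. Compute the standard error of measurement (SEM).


SEM = SD * sqrt(1 - rxx)
SEM = 22.08 * sqrt(1 - 0.69)
SEM = 22.08 * sqrt(0.31) = 22.08 * 0.556776
SEM = 12.2936

12.2936


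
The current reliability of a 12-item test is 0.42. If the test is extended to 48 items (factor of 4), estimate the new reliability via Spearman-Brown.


r_new = (n * rxx) / (1 + (n-1) * rxx)
r_new = (4 * 0.42) / (1 + 3 * 0.42)
r_new = 1.68 / 2.26
r_new = 0.7434

0.7434


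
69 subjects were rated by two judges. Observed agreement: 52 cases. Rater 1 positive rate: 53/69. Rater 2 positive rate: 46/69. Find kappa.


P_o = 52/69 = 0.753623
P_e = (53*46 + 16*23) / 4761 = 0.589372
kappa = (P_o - P_e) / (1 - P_e)
kappa = (0.753623 - 0.589372) / (1 - 0.589372)
kappa = 0.4

0.4


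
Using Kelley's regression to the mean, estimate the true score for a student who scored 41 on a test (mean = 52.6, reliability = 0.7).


T_est = rxx * X + (1 - rxx) * mean
T_est = 0.7 * 41 + 0.3 * 52.6
T_est = 28.7 + 15.78
T_est = 44.48

44.48


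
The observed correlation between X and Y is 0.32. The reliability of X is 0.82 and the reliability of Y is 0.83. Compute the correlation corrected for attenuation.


r_corrected = rxy / sqrt(rxx * ryy)
= 0.32 / sqrt(0.82 * 0.83)
= 0.32 / sqrt(0.6806)
= 0.32 / 0.824985
r_corrected = 0.3879

0.3879


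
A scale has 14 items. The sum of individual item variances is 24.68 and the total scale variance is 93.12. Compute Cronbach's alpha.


alpha = (k/(k-1)) * (1 - sum(si^2)/s_total^2)
= (14/13) * (1 - 24.68/93.12)
alpha = 0.7915

0.7915


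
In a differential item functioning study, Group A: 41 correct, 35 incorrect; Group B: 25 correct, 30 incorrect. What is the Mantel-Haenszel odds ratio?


Odds_A = 41/35 = 1.1714
Odds_B = 25/30 = 0.8333
OR = Odds_A / Odds_B = 1.1714 / 0.8333
Exactly, OR = (41 * 30) / (35 * 25) = 1230 / 875
OR = 1.4057

1.4057


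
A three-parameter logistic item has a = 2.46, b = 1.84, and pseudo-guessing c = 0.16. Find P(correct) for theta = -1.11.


logit = 2.46*(-1.11 - 1.84) = -7.257
P* = 1/(1 + exp(--7.257)) = 0.0007
P = 0.16 + (1 - 0.16) * 0.0007
P = 0.1606

0.1606


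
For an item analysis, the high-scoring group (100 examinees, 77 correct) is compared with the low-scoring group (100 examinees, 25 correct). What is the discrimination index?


p_upper = 77/100 = 0.77
p_lower = 25/100 = 0.25
D = 0.77 - 0.25 = 0.52

0.52


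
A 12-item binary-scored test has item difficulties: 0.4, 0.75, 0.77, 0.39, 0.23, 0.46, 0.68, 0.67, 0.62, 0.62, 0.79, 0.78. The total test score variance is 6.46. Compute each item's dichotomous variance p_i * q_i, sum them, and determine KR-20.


For each item, compute p_i * q_i:
  Item 1: 0.4 * 0.6 = 0.24
  Item 2: 0.75 * 0.25 = 0.1875
  Item 3: 0.77 * 0.23 = 0.1771
  Item 4: 0.39 * 0.61 = 0.2379
  Item 5: 0.23 * 0.77 = 0.1771
  Item 6: 0.46 * 0.54 = 0.2484
  Item 7: 0.68 * 0.32 = 0.2176
  Item 8: 0.67 * 0.33 = 0.2211
  Item 9: 0.62 * 0.38 = 0.2356
  Item 10: 0.62 * 0.38 = 0.2356
  Item 11: 0.79 * 0.21 = 0.1659
  Item 12: 0.78 * 0.22 = 0.1716
Sum(p_i * q_i) = 0.24 + 0.1875 + 0.1771 + 0.2379 + 0.1771 + 0.2484 + 0.2176 + 0.2211 + 0.2356 + 0.2356 + 0.1659 + 0.1716 = 2.5154
KR-20 = (k/(k-1)) * (1 - Sum(p_i*q_i) / Var_total)
= (12/11) * (1 - 2.5154/6.46)
= 1.0909 * 0.6106
KR-20 = 0.6661

0.6661


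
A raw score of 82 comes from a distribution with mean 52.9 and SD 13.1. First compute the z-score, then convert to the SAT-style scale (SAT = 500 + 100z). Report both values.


z = (X - mean) / SD = (82 - 52.9) / 13.1
z = 29.1 / 13.1
z = 2.2214
SAT-scale = SAT = 500 + 100z
Carry z at full precision (z = 29.1 / 13.1) into the conversion:
SAT-scale = 500 + 100 * (29.1 / 13.1) = 500 + 2910 / 13.1
SAT-scale = 500 + 222.1374
SAT-scale = 722.1374

722.1374


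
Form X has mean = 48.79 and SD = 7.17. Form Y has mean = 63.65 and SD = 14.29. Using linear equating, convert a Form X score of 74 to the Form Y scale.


slope = SD_Y / SD_X = 14.29 / 7.17 ~ 1.993
intercept = mean_Y - slope * mean_X = 63.65 - (14.29 / 7.17) * 48.79 ~ -33.5898
Y = slope * X + intercept. To avoid rounding drift from the rounded slope/intercept, evaluate the equivalent form Y = mean_Y + SD_Y * (X - mean_X) / SD_X at full precision:
Y = 63.65 + 14.29 * (74 - 48.79) / 7.17
Y = 63.65 + 14.29 * 25.21 / 7.17
Y = 63.65 + 360.2509 / 7.17
Y = 63.65 + 50.2442
Y = 113.8942

113.8942


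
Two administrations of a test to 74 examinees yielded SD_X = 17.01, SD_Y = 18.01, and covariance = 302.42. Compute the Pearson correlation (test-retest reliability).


r = cov(X,Y) / (SD_X * SD_Y)
r = 302.42 / (17.01 * 18.01)
r = 302.42 / 306.3501
r = 0.9872

0.9872


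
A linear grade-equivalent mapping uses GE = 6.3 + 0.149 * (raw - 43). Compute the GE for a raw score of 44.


raw - median = 44 - 43 = 1
slope * diff = 0.149 * 1 = 0.149
GE = 6.3 + 0.149
GE = 6.449

6.449


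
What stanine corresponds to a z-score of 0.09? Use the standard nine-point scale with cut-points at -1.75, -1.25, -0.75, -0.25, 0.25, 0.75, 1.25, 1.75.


Stanine boundaries: [-1.75, -1.25, -0.75, -0.25, 0.25, 0.75, 1.25, 1.75]
z = 0.09
Check each boundary:
  z >= -1.75 -> could be stanine 2
  z >= -1.25 -> could be stanine 3
  z >= -0.75 -> could be stanine 4
  z >= -0.25 -> could be stanine 5
  z < 0.25
  z < 0.75
  z < 1.25
  z < 1.75
Highest qualifying boundary gives stanine = 5

5


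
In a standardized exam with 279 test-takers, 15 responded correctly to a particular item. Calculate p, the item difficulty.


Item difficulty p = number correct / total examinees
p = 15 / 279
p = 0.0538

0.0538


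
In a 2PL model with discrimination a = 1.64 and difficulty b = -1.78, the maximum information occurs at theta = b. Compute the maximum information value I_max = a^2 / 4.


For 2PL, max info at theta = b = -1.78
I_max = a^2 / 4 = 1.64^2 / 4
= 2.6896 / 4
I_max = 0.6724

0.6724


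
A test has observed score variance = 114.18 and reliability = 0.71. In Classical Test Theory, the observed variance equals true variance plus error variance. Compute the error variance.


var_true = rxx * var_obs = 0.71 * 114.18 = 81.0678
var_error = var_obs - var_true
var_error = 114.18 - 81.0678
var_error = 33.1122

33.1122


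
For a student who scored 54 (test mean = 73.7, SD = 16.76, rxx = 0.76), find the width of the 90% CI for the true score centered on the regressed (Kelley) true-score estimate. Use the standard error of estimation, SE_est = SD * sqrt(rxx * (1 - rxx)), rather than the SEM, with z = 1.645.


True score estimate = 0.76*54 + 0.24*73.7 = 58.728
SE_est = SD * sqrt(rxx * (1 - rxx)) = 16.76 * sqrt(0.76 * 0.24) = 16.76 * sqrt(0.1824) = 7.157913
CI = T_est +/- z * SE_est, so width = 2 * z * SE_est = 2 * 1.645 * 7.157913
Width = 23.5495

23.5495


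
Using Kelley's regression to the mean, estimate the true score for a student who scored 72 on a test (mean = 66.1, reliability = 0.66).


T_est = rxx * X + (1 - rxx) * mean
T_est = 0.66 * 72 + 0.34 * 66.1
T_est = 47.52 + 22.474
T_est = 69.994

69.994


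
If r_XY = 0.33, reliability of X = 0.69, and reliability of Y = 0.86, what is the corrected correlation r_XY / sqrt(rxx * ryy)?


r_corrected = rxy / sqrt(rxx * ryy)
= 0.33 / sqrt(0.69 * 0.86)
= 0.33 / sqrt(0.5934)
= 0.33 / 0.770325
r_corrected = 0.4284

0.4284


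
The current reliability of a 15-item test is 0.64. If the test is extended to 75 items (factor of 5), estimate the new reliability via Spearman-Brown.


r_new = (n * rxx) / (1 + (n-1) * rxx)
r_new = (5 * 0.64) / (1 + 4 * 0.64)
r_new = 3.2 / 3.56
r_new = 0.8989

0.8989


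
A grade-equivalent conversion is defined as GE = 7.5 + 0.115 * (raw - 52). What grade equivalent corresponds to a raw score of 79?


raw - median = 79 - 52 = 27
slope * diff = 0.115 * 27 = 3.105
GE = 7.5 + 3.105
GE = 10.605

10.605


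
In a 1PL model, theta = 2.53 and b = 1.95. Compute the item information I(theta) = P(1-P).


P = 1/(1+exp(-(2.53-1.95))) = 0.6411
I = P*(1-P) = 0.6411 * 0.3589
I = 0.2301

0.2301


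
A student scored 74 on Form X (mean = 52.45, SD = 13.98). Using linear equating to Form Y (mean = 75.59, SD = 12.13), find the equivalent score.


slope = SD_Y / SD_X = 12.13 / 13.98 ~ 0.8677
intercept = mean_Y - slope * mean_X = 75.59 - (12.13 / 13.98) * 52.45 ~ 30.0808
Y = slope * X + intercept. To avoid rounding drift from the rounded slope/intercept, evaluate the equivalent form Y = mean_Y + SD_Y * (X - mean_X) / SD_X at full precision:
Y = 75.59 + 12.13 * (74 - 52.45) / 13.98
Y = 75.59 + 12.13 * 21.55 / 13.98
Y = 75.59 + 261.4015 / 13.98
Y = 75.59 + 18.6982
Y = 94.2882

94.2882


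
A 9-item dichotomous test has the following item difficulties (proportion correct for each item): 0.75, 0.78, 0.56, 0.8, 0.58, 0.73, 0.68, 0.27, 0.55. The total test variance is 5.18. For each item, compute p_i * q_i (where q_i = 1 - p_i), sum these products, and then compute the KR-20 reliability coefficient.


For each item, compute p_i * q_i:
  Item 1: 0.75 * 0.25 = 0.1875
  Item 2: 0.78 * 0.22 = 0.1716
  Item 3: 0.56 * 0.44 = 0.2464
  Item 4: 0.8 * 0.2 = 0.16
  Item 5: 0.58 * 0.42 = 0.2436
  Item 6: 0.73 * 0.27 = 0.1971
  Item 7: 0.68 * 0.32 = 0.2176
  Item 8: 0.27 * 0.73 = 0.1971
  Item 9: 0.55 * 0.45 = 0.2475
Sum(p_i * q_i) = 0.1875 + 0.1716 + 0.2464 + 0.16 + 0.2436 + 0.1971 + 0.2176 + 0.1971 + 0.2475 = 1.8684
KR-20 = (k/(k-1)) * (1 - Sum(p_i*q_i) / Var_total)
= (9/8) * (1 - 1.8684/5.18)
= 1.125 * 0.6393
KR-20 = 0.7192

0.7192


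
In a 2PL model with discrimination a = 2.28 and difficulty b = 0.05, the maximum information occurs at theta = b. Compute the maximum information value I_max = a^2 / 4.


For 2PL, max info at theta = b = 0.05
I_max = a^2 / 4 = 2.28^2 / 4
= 5.1984 / 4
I_max = 1.2996

1.2996


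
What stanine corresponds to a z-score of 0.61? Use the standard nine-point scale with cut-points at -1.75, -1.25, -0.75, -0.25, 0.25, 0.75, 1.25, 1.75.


Stanine boundaries: [-1.75, -1.25, -0.75, -0.25, 0.25, 0.75, 1.25, 1.75]
z = 0.61
Check each boundary:
  z >= -1.75 -> could be stanine 2
  z >= -1.25 -> could be stanine 3
  z >= -0.75 -> could be stanine 4
  z >= -0.25 -> could be stanine 5
  z >= 0.25 -> could be stanine 6
  z < 0.75
  z < 1.25
  z < 1.75
Highest qualifying boundary gives stanine = 6

6


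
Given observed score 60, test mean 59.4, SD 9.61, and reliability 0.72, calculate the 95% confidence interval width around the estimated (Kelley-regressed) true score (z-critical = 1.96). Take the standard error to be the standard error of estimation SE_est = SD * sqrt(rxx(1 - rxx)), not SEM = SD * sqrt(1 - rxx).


True score estimate = 0.72*60 + 0.28*59.4 = 59.832
SE_est = SD * sqrt(rxx * (1 - rxx)) = 9.61 * sqrt(0.72 * 0.28) = 9.61 * sqrt(0.2016) = 4.314879
CI = T_est +/- z * SE_est, so width = 2 * z * SE_est = 2 * 1.96 * 4.314879
Width = 16.9143

16.9143


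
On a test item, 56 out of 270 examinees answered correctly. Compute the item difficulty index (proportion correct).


Item difficulty p = number correct / total examinees
p = 56 / 270
p = 0.2074

0.2074


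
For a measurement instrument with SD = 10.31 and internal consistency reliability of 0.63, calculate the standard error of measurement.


SEM = SD * sqrt(1 - rxx)
SEM = 10.31 * sqrt(1 - 0.63)
SEM = 10.31 * sqrt(0.37) = 10.31 * 0.608276
SEM = 6.2713

6.2713


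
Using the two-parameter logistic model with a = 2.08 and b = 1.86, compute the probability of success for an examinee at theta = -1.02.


a*(theta - b) = 2.08 * (-1.02 - 1.86) = -5.9904
exp(--5.9904) = 399.5744
P = 1 / (1 + 399.5744)
P = 0.0025

0.0025


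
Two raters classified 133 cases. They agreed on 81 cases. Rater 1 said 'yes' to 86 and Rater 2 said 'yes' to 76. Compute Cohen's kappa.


P_o = 81/133 = 0.609023
P_e = (86*76 + 47*57) / 17689 = 0.520945
kappa = (P_o - P_e) / (1 - P_e)
kappa = (0.609023 - 0.520945) / (1 - 0.520945)
kappa = 0.1839

0.1839


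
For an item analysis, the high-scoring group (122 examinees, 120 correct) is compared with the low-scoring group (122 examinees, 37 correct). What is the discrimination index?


p_upper = 120/122 = 0.9836
p_lower = 37/122 = 0.3033
D = 0.9836 - 0.3033 = 0.6803

0.6803


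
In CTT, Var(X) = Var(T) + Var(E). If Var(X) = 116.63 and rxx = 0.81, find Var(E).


var_true = rxx * var_obs = 0.81 * 116.63 = 94.4703
var_error = var_obs - var_true
var_error = 116.63 - 94.4703
var_error = 22.1597

22.1597


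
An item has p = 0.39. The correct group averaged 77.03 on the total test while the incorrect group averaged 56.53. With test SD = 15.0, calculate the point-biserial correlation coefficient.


q = 1 - p = 0.61
rpb = ((M1 - M0) / SD) * sqrt(p * q)
rpb = ((77.03 - 56.53) / 15.0) * sqrt(0.39 * 0.61)
rpb = 0.6666

0.6666


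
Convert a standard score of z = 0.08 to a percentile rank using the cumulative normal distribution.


CDF(z) = 0.5 * (1 + erf(z/sqrt(2)))
erf(0.0566) = 0.0638
CDF = 0.5319
Percentile rank = 0.5319 * 100 = 53.19

53.19


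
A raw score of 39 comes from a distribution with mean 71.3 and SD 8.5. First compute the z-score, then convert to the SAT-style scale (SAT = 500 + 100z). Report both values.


z = (X - mean) / SD = (39 - 71.3) / 8.5
z = -32.3 / 8.5
z = -3.8
SAT-scale = SAT = 500 + 100z
Carry z at full precision (z = -32.3 / 8.5) into the conversion:
SAT-scale = 500 + 100 * (-32.3 / 8.5) = 500 + -3230 / 8.5
SAT-scale = 500 + -380.0
SAT-scale = 120.0

120.0
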